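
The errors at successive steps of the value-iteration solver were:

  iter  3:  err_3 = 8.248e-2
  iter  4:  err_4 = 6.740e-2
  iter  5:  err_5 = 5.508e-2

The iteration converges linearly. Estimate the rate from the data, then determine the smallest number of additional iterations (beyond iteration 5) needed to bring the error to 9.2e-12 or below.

Rate ρ ≈ err_5/err_4 = 5.508e-2/6.740e-2 = 0.8172.
After j more steps, err_{5+j} ≈ 5.508e-2·ρ^j; need ρ^j ≤ 9.2e-12/5.508e-2 = 1.6703e-10.
j ≥ ln(1.6703e-10)/ln(0.8172) = -22.5128/-0.20187 = 111.521.
So 112 more iterations are needed.

112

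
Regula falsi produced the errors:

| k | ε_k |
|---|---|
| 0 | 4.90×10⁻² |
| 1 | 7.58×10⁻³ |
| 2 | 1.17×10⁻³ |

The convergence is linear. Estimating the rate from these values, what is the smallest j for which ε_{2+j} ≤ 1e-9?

8

Rate ρ ≈ ε_2/ε_1 = 1.17×10⁻³/7.58×10⁻³ = 0.1544.
After j more steps, ε_{2+j} ≈ 1.17×10⁻³·ρ^j; need ρ^j ≤ 1e-9/1.17×10⁻³ = 8.54701e-07.
j ≥ ln(8.54701e-07)/ln(0.1544) = -13.9725/-1.86821 = 7.479.
So 8 more iterations are needed.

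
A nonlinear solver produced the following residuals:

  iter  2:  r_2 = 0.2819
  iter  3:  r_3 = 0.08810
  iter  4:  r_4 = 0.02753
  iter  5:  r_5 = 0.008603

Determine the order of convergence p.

Consecutive ratios: r_5/r_4 = 0.008603/0.02753 = 0.312495, r_4/r_3 = 0.02753/0.08810 = 0.312486.
p ≈ ln(0.312495)/ln(0.312486) = -1.1632/-1.1632 ≈ 1.00.
So the convergence is linear (order 1).

1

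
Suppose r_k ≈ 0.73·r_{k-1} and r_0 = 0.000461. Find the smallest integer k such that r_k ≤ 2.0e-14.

76

After k steps, r_k ≈ 0.000461·0.73^k.
Need 0.73^k ≤ 2.0e-14/0.000461 = 4.33839e-11.
k ≥ ln(4.33839e-11)/ln(0.73) = -23.8609/-0.31471 = 75.819.
Smallest integer k = 76.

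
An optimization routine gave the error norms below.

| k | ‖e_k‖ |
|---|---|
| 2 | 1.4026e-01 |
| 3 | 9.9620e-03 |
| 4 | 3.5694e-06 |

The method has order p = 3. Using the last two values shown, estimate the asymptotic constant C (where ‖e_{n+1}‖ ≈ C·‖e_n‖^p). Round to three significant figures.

3.61

C ≈ ‖e_4‖ / ‖e_3‖^3
  = 3.5694e-06 / (9.9620e-03)^3
  = 3.5694e-06 / 9.88643e-07 ≈ 3.6104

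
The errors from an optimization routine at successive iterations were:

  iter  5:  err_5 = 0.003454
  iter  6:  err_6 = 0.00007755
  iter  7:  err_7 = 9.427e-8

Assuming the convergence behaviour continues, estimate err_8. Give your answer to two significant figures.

First estimate the order: p ≈ ln(err_7/err_6) / ln(err_6/err_5) = ln(9.427e-8/0.00007755)/ln(0.00007755/0.003454) = ln(0.0012156)/ln(0.0224522) ≈ 1.7681.
Then err_8 ≈ err_7·(err_7/err_6)^p = 9.427e-8·(0.0012156)^1.7681 = 9.427e-8·7.00839e-06 ≈ 6.607e-13.

6.6e-13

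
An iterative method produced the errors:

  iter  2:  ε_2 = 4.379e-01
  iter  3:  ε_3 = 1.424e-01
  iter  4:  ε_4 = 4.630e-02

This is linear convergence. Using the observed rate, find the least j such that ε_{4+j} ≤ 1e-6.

10

Rate ρ ≈ ε_4/ε_3 = 4.630e-02/1.424e-01 = 0.3251.
After j more steps, ε_{4+j} ≈ 4.630e-02·ρ^j; need ρ^j ≤ 1e-6/4.630e-02 = 2.15983e-05.
j ≥ ln(2.15983e-05)/ln(0.3251) = -10.7429/-1.12362 = 9.561.
So 10 more iterations are needed.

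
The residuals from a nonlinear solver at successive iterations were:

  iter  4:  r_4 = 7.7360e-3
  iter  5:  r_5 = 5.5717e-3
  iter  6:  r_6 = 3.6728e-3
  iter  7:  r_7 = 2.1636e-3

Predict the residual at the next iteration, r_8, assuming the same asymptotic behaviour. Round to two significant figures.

1.1e-3

First estimate the order: p ≈ ln(r_7/r_6) / ln(r_6/r_5) = ln(2.1636e-3/3.6728e-3)/ln(3.6728e-3/5.5717e-3) = ln(0.589087)/ln(0.659188) ≈ 1.2698.
Then r_8 ≈ r_7·(r_7/r_6)^p = 2.1636e-3·(0.589087)^1.2698 = 2.1636e-3·0.510709 ≈ 0.001105.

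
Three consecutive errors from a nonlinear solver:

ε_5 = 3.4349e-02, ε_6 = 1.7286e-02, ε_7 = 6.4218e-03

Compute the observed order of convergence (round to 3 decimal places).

p ≈ ln(ε_7/ε_6) / ln(ε_6/ε_5)
  = ln(6.4218e-03/1.7286e-02) / ln(1.7286e-02/3.4349e-02)
  = ln(0.371503) / ln(0.503246)
  = -0.990198 / -0.686676 ≈ 1.442016

1.442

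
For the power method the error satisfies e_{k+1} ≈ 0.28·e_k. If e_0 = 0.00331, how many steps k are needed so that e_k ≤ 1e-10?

After k steps, e_k ≈ 0.00331·0.28^k.
Need 0.28^k ≤ 1e-10/0.00331 = 3.02115e-08.
k ≥ ln(3.02115e-08)/ln(0.28) = -17.3150/-1.27297 = 13.602.
Smallest integer k = 14.

14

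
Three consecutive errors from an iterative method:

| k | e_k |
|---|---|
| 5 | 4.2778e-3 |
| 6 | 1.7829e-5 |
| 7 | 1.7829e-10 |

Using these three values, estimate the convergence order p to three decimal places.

2.101

p ≈ ln(e_7/e_6) / ln(e_6/e_5)
  = ln(1.7829e-10/1.7829e-5) / ln(1.7829e-5/4.2778e-3)
  = ln(1e-05) / ln(0.0041678)
  = -11.512925 / -5.480367 ≈ 2.100758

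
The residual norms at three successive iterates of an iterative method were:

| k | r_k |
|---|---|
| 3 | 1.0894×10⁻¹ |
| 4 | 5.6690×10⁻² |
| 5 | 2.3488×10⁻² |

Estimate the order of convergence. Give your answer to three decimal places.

p ≈ ln(r_5/r_4) / ln(r_4/r_3)
  = ln(2.3488×10⁻²/5.6690×10⁻²) / ln(5.6690×10⁻²/1.0894×10⁻¹)
  = ln(0.414324) / ln(0.520378)
  = -0.881107 / -0.653200 ≈ 1.348908

1.349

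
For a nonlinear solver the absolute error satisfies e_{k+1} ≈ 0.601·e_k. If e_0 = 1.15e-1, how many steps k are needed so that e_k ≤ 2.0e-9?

After k steps, e_k ≈ 1.15e-1·0.601^k.
Need 0.601^k ≤ 2.0e-9/1.15e-1 = 1.73913e-08.
k ≥ ln(1.73913e-08)/ln(0.601) = -17.8673/-0.50916 = 35.092.
Smallest integer k = 36.

36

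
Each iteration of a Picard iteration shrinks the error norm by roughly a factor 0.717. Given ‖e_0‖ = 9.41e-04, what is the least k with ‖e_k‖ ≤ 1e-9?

42

After k steps, ‖e_k‖ ≈ 9.41e-04·0.717^k.
Need 0.717^k ≤ 1e-9/9.41e-04 = 1.0627e-06.
k ≥ ln(1.0627e-06)/ln(0.717) = -13.7547/-0.33268 = 41.345.
Smallest integer k = 42.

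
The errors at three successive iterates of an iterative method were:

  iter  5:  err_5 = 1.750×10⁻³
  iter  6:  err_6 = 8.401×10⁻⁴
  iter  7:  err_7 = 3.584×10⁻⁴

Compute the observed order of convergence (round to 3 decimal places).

1.161

p ≈ ln(err_7/err_6) / ln(err_6/err_5)
  = ln(3.584×10⁻⁴/8.401×10⁻⁴) / ln(8.401×10⁻⁴/1.750×10⁻³)
  = ln(0.426616) / ln(0.480057)
  = -0.851871 / -0.733850 ≈ 1.160824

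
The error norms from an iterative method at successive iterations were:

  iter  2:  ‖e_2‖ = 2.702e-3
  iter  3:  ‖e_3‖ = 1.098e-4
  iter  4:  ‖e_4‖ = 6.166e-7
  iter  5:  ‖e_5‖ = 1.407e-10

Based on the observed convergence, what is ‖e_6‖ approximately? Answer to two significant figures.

First estimate the order: p ≈ ln(‖e_5‖/‖e_4‖) / ln(‖e_4‖/‖e_3‖) = ln(1.407e-10/6.166e-7)/ln(6.166e-7/1.098e-4) = ln(0.000228187)/ln(0.00561566) ≈ 1.6181.
Then ‖e_6‖ ≈ ‖e_5‖·(‖e_5‖/‖e_4‖)^p = 1.407e-10·(0.000228187)^1.6181 = 1.407e-10·1.28041e-06 ≈ 1.802e-16.

1.8e-16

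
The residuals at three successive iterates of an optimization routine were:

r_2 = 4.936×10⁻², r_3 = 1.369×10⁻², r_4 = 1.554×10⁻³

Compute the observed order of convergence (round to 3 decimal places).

1.697

p ≈ ln(r_4/r_3) / ln(r_3/r_2)
  = ln(1.554×10⁻³/1.369×10⁻²) / ln(1.369×10⁻²/4.936×10⁻²)
  = ln(0.113514) / ln(0.27735)
  = -2.175829 / -1.282475 ≈ 1.696586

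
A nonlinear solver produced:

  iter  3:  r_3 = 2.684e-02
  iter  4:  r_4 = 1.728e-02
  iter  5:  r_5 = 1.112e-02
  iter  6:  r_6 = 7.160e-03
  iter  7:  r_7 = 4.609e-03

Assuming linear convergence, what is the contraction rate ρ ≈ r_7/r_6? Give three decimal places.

ρ ≈ r_7/r_6 = 4.609e-03/7.160e-03 = 0.64372

0.644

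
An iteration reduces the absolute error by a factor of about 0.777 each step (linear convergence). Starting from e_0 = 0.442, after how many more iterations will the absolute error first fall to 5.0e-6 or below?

46

After k steps, e_k ≈ 0.442·0.777^k.
Need 0.777^k ≤ 5.0e-6/0.442 = 1.13122e-05.
k ≥ ln(1.13122e-05)/ln(0.777) = -11.3896/-0.25231 = 45.141.
Smallest integer k = 46.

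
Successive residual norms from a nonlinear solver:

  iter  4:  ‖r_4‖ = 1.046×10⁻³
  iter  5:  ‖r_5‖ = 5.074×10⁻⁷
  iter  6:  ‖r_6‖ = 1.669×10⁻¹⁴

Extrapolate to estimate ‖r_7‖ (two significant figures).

2.1e-31

First estimate the order: p ≈ ln(‖r_6‖/‖r_5‖) / ln(‖r_5‖/‖r_4‖) = ln(1.669×10⁻¹⁴/5.074×10⁻⁷)/ln(5.074×10⁻⁷/1.046×10⁻³) = ln(3.28932e-08)/ln(0.000485086) ≈ 2.2578.
Then ‖r_7‖ ≈ ‖r_6‖·(‖r_6‖/‖r_5‖)^p = 1.669×10⁻¹⁴·(3.28932e-08)^2.2578 = 1.669×10⁻¹⁴·1.27386e-17 ≈ 2.126e-31.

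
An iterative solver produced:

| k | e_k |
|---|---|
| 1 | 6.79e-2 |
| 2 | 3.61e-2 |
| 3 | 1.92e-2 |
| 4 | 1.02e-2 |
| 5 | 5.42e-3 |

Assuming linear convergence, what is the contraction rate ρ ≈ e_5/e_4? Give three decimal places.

ρ ≈ e_5/e_4 = 5.42e-3/1.02e-2 = 0.53137

0.531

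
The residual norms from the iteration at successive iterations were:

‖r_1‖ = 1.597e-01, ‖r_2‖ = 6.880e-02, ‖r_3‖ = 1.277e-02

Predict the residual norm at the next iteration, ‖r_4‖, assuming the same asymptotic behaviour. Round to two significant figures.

4.4e-4

First estimate the order: p ≈ ln(‖r_3‖/‖r_2‖) / ln(‖r_2‖/‖r_1‖) = ln(1.277e-02/6.880e-02)/ln(6.880e-02/1.597e-01) = ln(0.18561)/ln(0.430808) ≈ 1.9999.
Then ‖r_4‖ ≈ ‖r_3‖·(‖r_3‖/‖r_2‖)^p = 1.277e-02·(0.18561)^1.9999 = 1.277e-02·0.0344569 ≈ 0.00044.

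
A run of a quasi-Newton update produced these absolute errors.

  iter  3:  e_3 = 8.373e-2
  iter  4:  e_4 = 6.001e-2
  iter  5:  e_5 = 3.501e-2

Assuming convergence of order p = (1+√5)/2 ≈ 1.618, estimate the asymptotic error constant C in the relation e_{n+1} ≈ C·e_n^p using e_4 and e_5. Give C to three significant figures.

C ≈ e_5 / e_4^1.618
  = 3.501e-2 / (6.001e-2)^1.618
  = 3.501e-2 / 0.0105479 ≈ 3.3191

3.32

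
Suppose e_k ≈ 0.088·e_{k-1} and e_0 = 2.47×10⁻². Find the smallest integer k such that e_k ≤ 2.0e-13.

After k steps, e_k ≈ 2.47×10⁻²·0.088^k.
Need 0.088^k ≤ 2.0e-13/2.47×10⁻² = 8.09717e-12.
k ≥ ln(8.09717e-12)/ln(0.088) = -25.5395/-2.43042 = 10.508.
Smallest integer k = 11.

11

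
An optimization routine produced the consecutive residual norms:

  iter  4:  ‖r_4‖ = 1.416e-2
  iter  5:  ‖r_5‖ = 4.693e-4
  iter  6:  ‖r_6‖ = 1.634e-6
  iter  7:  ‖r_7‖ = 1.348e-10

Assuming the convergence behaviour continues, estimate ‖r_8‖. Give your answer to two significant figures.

2.2e-17

First estimate the order: p ≈ ln(‖r_7‖/‖r_6‖) / ln(‖r_6‖/‖r_5‖) = ln(1.348e-10/1.634e-6)/ln(1.634e-6/4.693e-4) = ln(8.24969e-05)/ln(0.00348178) ≈ 1.6612.
Then ‖r_8‖ ≈ ‖r_7‖·(‖r_7‖/‖r_6‖)^p = 1.348e-10·(8.24969e-05)^1.6612 = 1.348e-10·1.64583e-07 ≈ 2.219e-17.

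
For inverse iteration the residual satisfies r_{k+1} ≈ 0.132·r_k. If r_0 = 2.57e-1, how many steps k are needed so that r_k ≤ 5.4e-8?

After k steps, r_k ≈ 2.57e-1·0.132^k.
Need 0.132^k ≤ 5.4e-8/2.57e-1 = 2.10117e-07.
k ≥ ln(2.10117e-07)/ln(0.132) = -15.3756/-2.02495 = 7.593.
Smallest integer k = 8.

8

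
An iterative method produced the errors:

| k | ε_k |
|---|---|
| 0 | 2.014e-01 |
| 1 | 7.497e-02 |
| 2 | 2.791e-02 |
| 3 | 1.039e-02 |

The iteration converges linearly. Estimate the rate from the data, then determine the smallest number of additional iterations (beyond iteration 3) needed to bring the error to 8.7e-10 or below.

Rate ρ ≈ ε_3/ε_2 = 1.039e-02/2.791e-02 = 0.3723.
After j more steps, ε_{3+j} ≈ 1.039e-02·ρ^j; need ρ^j ≤ 8.7e-10/1.039e-02 = 8.37344e-08.
j ≥ ln(8.37344e-08)/ln(0.3723) = -16.2956/-0.98806 = 16.493.
So 17 more iterations are needed.

17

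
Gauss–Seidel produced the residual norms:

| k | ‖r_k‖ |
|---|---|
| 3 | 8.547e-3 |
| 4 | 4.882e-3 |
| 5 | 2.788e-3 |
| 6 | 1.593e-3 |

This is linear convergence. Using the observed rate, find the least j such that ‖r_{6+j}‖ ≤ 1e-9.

26

Rate ρ ≈ ‖r_6‖/‖r_5‖ = 1.593e-3/2.788e-3 = 0.5714.
After j more steps, ‖r_{6+j}‖ ≈ 1.593e-3·ρ^j; need ρ^j ≤ 1e-9/1.593e-3 = 6.27746e-07.
j ≥ ln(6.27746e-07)/ln(0.5714) = -14.2811/-0.55967 = 25.517.
So 26 more iterations are needed.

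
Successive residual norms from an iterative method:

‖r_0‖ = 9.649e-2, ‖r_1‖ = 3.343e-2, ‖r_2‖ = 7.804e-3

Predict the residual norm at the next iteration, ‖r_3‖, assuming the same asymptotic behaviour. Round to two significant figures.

First estimate the order: p ≈ ln(‖r_2‖/‖r_1‖) / ln(‖r_1‖/‖r_0‖) = ln(7.804e-3/3.343e-2)/ln(3.343e-2/9.649e-2) = ln(0.233443)/ln(0.346461) ≈ 1.3725.
Then ‖r_3‖ ≈ ‖r_2‖·(‖r_2‖/‖r_1‖)^p = 7.804e-3·(0.233443)^1.3725 = 7.804e-3·0.135778 ≈ 0.00106.

1.1e-3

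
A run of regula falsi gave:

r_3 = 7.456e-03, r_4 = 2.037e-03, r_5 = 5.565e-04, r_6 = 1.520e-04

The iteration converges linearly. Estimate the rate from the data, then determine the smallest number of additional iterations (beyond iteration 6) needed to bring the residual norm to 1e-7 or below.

Rate ρ ≈ r_6/r_5 = 1.520e-04/5.565e-04 = 0.2731.
After j more steps, r_{6+j} ≈ 1.520e-04·ρ^j; need ρ^j ≤ 1e-7/1.520e-04 = 0.000657895.
j ≥ ln(0.000657895)/ln(0.2731) = -7.3265/-1.29792 = 5.645.
So 6 more iterations are needed.

6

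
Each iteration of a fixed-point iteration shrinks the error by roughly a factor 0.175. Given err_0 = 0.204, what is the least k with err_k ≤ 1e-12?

15

After k steps, err_k ≈ 0.204·0.175^k.
Need 0.175^k ≤ 1e-12/0.204 = 4.90196e-12.
k ≥ ln(4.90196e-12)/ln(0.175) = -26.0414/-1.74297 = 14.941.
Smallest integer k = 15.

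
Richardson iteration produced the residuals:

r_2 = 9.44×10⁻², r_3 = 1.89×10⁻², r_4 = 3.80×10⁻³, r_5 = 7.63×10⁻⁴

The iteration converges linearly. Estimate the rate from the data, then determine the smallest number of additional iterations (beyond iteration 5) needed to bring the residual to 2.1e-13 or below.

14

Rate ρ ≈ r_5/r_4 = 7.63×10⁻⁴/3.80×10⁻³ = 0.2008.
After j more steps, r_{5+j} ≈ 7.63×10⁻⁴·ρ^j; need ρ^j ≤ 2.1e-13/7.63×10⁻⁴ = 2.75229e-10.
j ≥ ln(2.75229e-10)/ln(0.2008) = -22.0134/-1.60545 = 13.712.
So 14 more iterations are needed.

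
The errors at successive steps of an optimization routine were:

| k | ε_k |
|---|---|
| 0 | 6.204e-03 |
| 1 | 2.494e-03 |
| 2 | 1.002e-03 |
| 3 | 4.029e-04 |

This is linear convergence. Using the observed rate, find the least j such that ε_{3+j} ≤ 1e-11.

Rate ρ ≈ ε_3/ε_2 = 4.029e-04/1.002e-03 = 0.4021.
After j more steps, ε_{3+j} ≈ 4.029e-04·ρ^j; need ρ^j ≤ 1e-11/4.029e-04 = 2.48201e-08.
j ≥ ln(2.48201e-08)/ln(0.4021) = -17.5116/-0.91105 = 19.221.
So 20 more iterations are needed.

20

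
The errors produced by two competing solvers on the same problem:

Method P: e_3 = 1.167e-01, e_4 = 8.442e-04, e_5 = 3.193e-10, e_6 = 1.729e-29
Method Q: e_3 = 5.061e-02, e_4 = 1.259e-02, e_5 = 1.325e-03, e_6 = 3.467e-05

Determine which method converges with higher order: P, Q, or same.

Method P: p ≈ ln(1.729e-29/3.193e-10)/ln(3.193e-10/8.442e-04) ≈ 3.00.
Method Q: p ≈ ln(3.467e-05/1.325e-03)/ln(1.325e-03/1.259e-02) ≈ 1.62.
Method P has the higher order (≈3.0 vs ≈1.6).

P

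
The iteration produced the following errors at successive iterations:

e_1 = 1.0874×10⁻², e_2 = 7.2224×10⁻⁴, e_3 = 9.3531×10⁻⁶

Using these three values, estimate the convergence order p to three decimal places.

1.603

p ≈ ln(e_3/e_2) / ln(e_2/e_1)
  = ln(9.3531×10⁻⁶/7.2224×10⁻⁴) / ln(7.2224×10⁻⁴/1.0874×10⁻²)
  = ln(0.0129501) / ln(0.066419)
  = -4.346652 / -2.711772 ≈ 1.602883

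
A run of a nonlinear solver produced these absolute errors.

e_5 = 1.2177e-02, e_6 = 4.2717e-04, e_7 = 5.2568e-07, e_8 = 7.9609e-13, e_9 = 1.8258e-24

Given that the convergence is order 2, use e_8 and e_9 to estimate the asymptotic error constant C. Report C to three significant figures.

2.88

C ≈ e_9 / e_8^2
  = 1.8258e-24 / (7.9609e-13)^2
  = 1.8258e-24 / 6.33759e-25 ≈ 2.8809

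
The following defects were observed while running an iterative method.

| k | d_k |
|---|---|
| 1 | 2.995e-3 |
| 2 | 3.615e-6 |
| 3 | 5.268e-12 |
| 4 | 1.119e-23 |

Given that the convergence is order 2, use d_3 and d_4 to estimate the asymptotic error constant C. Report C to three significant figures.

0.403

C ≈ d_4 / d_3^2
  = 1.119e-23 / (5.268e-12)^2
  = 1.119e-23 / 2.77518e-23 ≈ 0.40322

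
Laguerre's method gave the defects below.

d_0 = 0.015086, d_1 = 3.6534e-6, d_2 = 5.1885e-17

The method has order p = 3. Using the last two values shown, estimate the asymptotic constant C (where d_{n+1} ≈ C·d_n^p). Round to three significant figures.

C ≈ d_2 / d_1^3
  = 5.1885e-17 / (3.6534e-6)^3
  = 5.1885e-17 / 4.87631e-17 ≈ 1.064

1.06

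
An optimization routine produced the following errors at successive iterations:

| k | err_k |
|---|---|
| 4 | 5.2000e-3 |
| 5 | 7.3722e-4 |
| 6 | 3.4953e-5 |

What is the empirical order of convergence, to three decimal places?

p ≈ ln(err_6/err_5) / ln(err_5/err_4)
  = ln(3.4953e-5/7.3722e-4) / ln(7.3722e-4/5.2000e-3)
  = ln(0.0474119) / ln(0.141773)
  = -3.048882 / -1.953528 ≈ 1.560706

1.561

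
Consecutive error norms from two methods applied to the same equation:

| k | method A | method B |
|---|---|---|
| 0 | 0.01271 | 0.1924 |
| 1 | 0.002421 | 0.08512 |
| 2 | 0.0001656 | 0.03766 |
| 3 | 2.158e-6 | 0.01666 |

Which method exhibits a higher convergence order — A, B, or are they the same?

A

Method A: p ≈ ln(2.158e-6/0.0001656)/ln(0.0001656/0.002421) ≈ 1.62.
Method B: p ≈ ln(0.01666/0.03766)/ln(0.03766/0.08512) ≈ 1.00.
Method A has the higher order (≈1.6 vs ≈1.0).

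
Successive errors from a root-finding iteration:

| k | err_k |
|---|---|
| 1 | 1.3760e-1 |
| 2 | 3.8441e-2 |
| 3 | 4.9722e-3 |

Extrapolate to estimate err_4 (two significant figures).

1.9e-4

First estimate the order: p ≈ ln(err_3/err_2) / ln(err_2/err_1) = ln(4.9722e-3/3.8441e-2)/ln(3.8441e-2/1.3760e-1) = ln(0.129346)/ln(0.279368) ≈ 1.6038.
Then err_4 ≈ err_3·(err_3/err_2)^p = 4.9722e-3·(0.129346)^1.6038 = 4.9722e-3·0.0376209 ≈ 0.0001871.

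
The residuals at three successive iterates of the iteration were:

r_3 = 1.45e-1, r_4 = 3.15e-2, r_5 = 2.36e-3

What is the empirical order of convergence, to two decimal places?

p ≈ ln(r_5/r_4) / ln(r_4/r_3)
  = ln(2.36e-3/3.15e-2) / ln(3.15e-2/1.45e-1)
  = ln(0.0749206) / ln(0.217241)
  = -2.59133 / -1.52675 ≈ 1.69729

1.70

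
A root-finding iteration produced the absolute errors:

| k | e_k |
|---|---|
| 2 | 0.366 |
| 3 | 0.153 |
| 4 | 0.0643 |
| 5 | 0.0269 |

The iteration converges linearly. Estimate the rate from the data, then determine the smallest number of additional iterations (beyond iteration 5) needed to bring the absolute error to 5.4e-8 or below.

Rate ρ ≈ e_5/e_4 = 0.0269/0.0643 = 0.4184.
After j more steps, e_{5+j} ≈ 0.0269·ρ^j; need ρ^j ≤ 5.4e-8/0.0269 = 2.00743e-06.
j ≥ ln(2.00743e-06)/ln(0.4184) = -13.1187/-0.87132 = 15.056.
So 16 more iterations are needed.

16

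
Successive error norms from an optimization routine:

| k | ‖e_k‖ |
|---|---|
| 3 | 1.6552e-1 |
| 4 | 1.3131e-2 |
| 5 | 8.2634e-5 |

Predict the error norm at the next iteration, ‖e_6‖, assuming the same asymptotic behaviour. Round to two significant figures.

First estimate the order: p ≈ ln(‖e_5‖/‖e_4‖) / ln(‖e_4‖/‖e_3‖) = ln(8.2634e-5/1.3131e-2)/ln(1.3131e-2/1.6552e-1) = ln(0.00629305)/ln(0.0793318) ≈ 2.0000.
Then ‖e_6‖ ≈ ‖e_5‖·(‖e_5‖/‖e_4‖)^p = 8.2634e-5·(0.00629305)^2.0000 = 8.2634e-5·3.96025e-05 ≈ 3.273e-09.

3.3e-9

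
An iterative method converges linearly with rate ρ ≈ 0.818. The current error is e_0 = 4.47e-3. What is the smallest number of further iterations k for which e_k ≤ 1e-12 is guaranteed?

After k steps, e_k ≈ 4.47e-3·0.818^k.
Need 0.818^k ≤ 1e-12/4.47e-3 = 2.23714e-10.
k ≥ ln(2.23714e-10)/ln(0.818) = -22.2207/-0.20089 = 110.611.
Smallest integer k = 111.

111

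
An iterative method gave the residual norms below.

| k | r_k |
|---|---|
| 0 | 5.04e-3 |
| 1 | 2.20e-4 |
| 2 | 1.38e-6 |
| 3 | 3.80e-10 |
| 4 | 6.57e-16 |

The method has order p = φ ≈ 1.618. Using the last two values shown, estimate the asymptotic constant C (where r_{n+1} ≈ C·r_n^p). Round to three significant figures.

1.15

C ≈ r_4 / r_3^1.618
  = 6.57e-16 / (3.80e-10)^1.618
  = 6.57e-16 / 5.72915e-16 ≈ 1.1468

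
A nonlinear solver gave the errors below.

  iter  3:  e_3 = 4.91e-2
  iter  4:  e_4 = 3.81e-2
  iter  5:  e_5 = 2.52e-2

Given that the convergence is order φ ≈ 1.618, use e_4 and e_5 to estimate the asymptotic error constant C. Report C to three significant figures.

4.98

C ≈ e_5 / e_4^1.618
  = 2.52e-2 / (3.81e-2)^1.618
  = 2.52e-2 / 0.00505751 ≈ 4.9827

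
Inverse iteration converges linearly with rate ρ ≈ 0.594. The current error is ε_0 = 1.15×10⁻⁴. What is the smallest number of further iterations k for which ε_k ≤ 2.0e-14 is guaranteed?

44

After k steps, ε_k ≈ 1.15×10⁻⁴·0.594^k.
Need 0.594^k ≤ 2.0e-14/1.15×10⁻⁴ = 1.73913e-10.
k ≥ ln(1.73913e-10)/ln(0.594) = -22.4725/-0.52088 = 43.143.
Smallest integer k = 44.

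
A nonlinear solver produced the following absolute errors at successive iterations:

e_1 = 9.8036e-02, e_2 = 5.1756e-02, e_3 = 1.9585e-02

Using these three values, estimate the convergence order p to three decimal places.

p ≈ ln(e_3/e_2) / ln(e_2/e_1)
  = ln(1.9585e-02/5.1756e-02) / ln(5.1756e-02/9.8036e-02)
  = ln(0.37841) / ln(0.527929)
  = -0.971777 / -0.638793 ≈ 1.521271

1.521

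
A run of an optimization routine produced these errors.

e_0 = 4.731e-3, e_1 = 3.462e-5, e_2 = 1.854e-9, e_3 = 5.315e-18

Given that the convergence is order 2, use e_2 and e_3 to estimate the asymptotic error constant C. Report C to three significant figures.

C ≈ e_3 / e_2^2
  = 5.315e-18 / (1.854e-9)^2
  = 5.315e-18 / 3.43732e-18 ≈ 1.5463

1.55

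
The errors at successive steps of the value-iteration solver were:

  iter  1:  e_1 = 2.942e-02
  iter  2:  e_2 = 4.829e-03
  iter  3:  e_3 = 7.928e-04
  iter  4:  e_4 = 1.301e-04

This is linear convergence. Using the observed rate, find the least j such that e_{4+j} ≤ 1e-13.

12

Rate ρ ≈ e_4/e_3 = 1.301e-04/7.928e-04 = 0.1641.
After j more steps, e_{4+j} ≈ 1.301e-04·ρ^j; need ρ^j ≤ 1e-13/1.301e-04 = 7.6864e-10.
j ≥ ln(7.6864e-10)/ln(0.1641) = -20.9864/-1.80728 = 11.612.
So 12 more iterations are needed.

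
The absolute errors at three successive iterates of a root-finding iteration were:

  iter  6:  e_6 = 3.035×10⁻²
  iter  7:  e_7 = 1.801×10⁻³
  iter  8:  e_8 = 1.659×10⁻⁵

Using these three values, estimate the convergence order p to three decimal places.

1.660

p ≈ ln(e_8/e_7) / ln(e_7/e_6)
  = ln(1.659×10⁻⁵/1.801×10⁻³) / ln(1.801×10⁻³/3.035×10⁻²)
  = ln(0.00921155) / ln(0.059341)
  = -4.687297 / -2.824455 ≈ 1.659540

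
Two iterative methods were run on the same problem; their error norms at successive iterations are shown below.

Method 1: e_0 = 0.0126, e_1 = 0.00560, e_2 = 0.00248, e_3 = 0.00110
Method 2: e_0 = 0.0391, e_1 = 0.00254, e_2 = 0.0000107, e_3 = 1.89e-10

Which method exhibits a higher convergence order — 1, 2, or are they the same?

2

Method 1: p ≈ ln(0.00110/0.00248)/ln(0.00248/0.00560) ≈ 1.00.
Method 2: p ≈ ln(1.89e-10/0.0000107)/ln(0.0000107/0.00254) ≈ 2.00.
Method 2 has the higher order (≈2.0 vs ≈1.0).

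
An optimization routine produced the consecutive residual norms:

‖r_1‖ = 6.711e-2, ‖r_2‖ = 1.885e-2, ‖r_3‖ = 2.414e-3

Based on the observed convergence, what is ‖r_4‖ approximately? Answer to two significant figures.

First estimate the order: p ≈ ln(‖r_3‖/‖r_2‖) / ln(‖r_2‖/‖r_1‖) = ln(2.414e-3/1.885e-2)/ln(1.885e-2/6.711e-2) = ln(0.128064)/ln(0.280882) ≈ 1.6185.
Then ‖r_4‖ ≈ ‖r_3‖·(‖r_3‖/‖r_2‖)^p = 2.414e-3·(0.128064)^1.6185 = 2.414e-3·0.0359228 ≈ 8.672e-05.

8.7e-5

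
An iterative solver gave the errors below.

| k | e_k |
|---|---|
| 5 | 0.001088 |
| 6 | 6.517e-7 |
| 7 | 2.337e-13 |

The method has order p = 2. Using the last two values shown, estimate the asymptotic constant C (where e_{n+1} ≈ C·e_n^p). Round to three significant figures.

C ≈ e_7 / e_6^2
  = 2.337e-13 / (6.517e-7)^2
  = 2.337e-13 / 4.24713e-13 ≈ 0.55025

0.550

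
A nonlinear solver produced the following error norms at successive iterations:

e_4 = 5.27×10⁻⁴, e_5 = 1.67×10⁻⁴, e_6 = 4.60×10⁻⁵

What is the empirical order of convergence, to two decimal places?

1.12

p ≈ ln(e_6/e_5) / ln(e_5/e_4)
  = ln(4.60×10⁻⁵/1.67×10⁻⁴) / ln(1.67×10⁻⁴/5.27×10⁻⁴)
  = ln(0.275449) / ln(0.316888)
  = -1.28935 / -1.14921 ≈ 1.12194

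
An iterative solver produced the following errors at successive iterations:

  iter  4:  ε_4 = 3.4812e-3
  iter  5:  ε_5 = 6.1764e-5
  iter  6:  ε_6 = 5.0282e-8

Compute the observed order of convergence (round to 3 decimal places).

p ≈ ln(ε_6/ε_5) / ln(ε_5/ε_4)
  = ln(5.0282e-8/6.1764e-5) / ln(6.1764e-5/3.4812e-3)
  = ln(0.000814099) / ln(0.0177422)
  = -7.113429 / -4.031809 ≈ 1.764327

1.764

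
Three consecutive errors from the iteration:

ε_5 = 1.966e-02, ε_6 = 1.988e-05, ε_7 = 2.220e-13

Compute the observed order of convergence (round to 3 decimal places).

p ≈ ln(ε_7/ε_6) / ln(ε_6/ε_5)
  = ln(2.220e-13/1.988e-05) / ln(1.988e-05/1.966e-02)
  = ln(1.1167e-08) / ln(0.00101119)
  = -18.310303 / -6.896627 ≈ 2.654965

2.655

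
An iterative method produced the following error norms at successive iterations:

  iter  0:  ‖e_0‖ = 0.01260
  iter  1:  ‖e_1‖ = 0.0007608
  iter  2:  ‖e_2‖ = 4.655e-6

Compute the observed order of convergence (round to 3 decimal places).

1.816

p ≈ ln(‖e_2‖/‖e_1‖) / ln(‖e_1‖/‖e_0‖)
  = ln(4.655e-6/0.0007608) / ln(0.0007608/0.01260)
  = ln(0.00611856) / ln(0.060381)
  = -5.096429 / -2.807081 ≈ 1.815562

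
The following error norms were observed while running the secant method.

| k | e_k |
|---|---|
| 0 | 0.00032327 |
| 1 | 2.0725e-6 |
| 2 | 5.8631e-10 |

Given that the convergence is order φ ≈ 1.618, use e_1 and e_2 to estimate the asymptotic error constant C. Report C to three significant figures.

0.921

C ≈ e_2 / e_1^1.618
  = 5.8631e-10 / (2.0725e-6)^1.618
  = 5.8631e-10 / 6.36925e-10 ≈ 0.92053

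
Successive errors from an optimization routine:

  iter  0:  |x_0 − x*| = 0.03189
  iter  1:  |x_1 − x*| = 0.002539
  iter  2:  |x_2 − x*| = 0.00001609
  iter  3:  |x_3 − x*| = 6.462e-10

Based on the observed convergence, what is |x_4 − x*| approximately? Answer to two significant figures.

First estimate the order: p ≈ ln(|x_3 − x*|/|x_2 − x*|) / ln(|x_2 − x*|/|x_1 − x*|) = ln(6.462e-10/0.00001609)/ln(0.00001609/0.002539) = ln(4.01616e-05)/ln(0.00633714) ≈ 2.0000.
Then |x_4 − x*| ≈ |x_3 − x*|·(|x_3 − x*|/|x_2 − x*|)^p = 6.462e-10·(4.01616e-05)^2.0000 = 6.462e-10·1.61295e-09 ≈ 1.042e-18.

1.0e-18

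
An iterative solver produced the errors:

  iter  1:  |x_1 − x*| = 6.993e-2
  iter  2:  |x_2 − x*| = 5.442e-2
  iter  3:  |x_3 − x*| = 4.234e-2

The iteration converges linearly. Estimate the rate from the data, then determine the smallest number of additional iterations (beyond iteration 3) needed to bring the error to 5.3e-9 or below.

64

Rate ρ ≈ |x_3 − x*|/|x_2 − x*| = 4.234e-2/5.442e-2 = 0.7780.
After j more steps, |x_{3+j} − x*| ≈ 4.234e-2·ρ^j; need ρ^j ≤ 5.3e-9/4.234e-2 = 1.25177e-07.
j ≥ ln(1.25177e-07)/ln(0.7780) = -15.8935/-0.25103 = 63.313.
So 64 more iterations are needed.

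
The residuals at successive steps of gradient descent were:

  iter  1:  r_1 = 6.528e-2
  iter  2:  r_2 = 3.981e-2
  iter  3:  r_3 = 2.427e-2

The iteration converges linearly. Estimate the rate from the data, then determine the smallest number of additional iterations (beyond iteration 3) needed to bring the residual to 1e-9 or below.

35

Rate ρ ≈ r_3/r_2 = 2.427e-2/3.981e-2 = 0.6096.
After j more steps, r_{3+j} ≈ 2.427e-2·ρ^j; need ρ^j ≤ 1e-9/2.427e-2 = 4.12031e-08.
j ≥ ln(4.12031e-08)/ln(0.6096) = -17.0048/-0.49495 = 34.357.
So 35 more iterations are needed.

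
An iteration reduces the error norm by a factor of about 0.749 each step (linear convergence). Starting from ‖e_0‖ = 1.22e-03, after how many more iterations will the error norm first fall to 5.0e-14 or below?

After k steps, ‖e_k‖ ≈ 1.22e-03·0.749^k.
Need 0.749^k ≤ 5.0e-14/1.22e-03 = 4.09836e-11.
k ≥ ln(4.09836e-11)/ln(0.749) = -23.9178/-0.28902 = 82.755.
Smallest integer k = 83.

83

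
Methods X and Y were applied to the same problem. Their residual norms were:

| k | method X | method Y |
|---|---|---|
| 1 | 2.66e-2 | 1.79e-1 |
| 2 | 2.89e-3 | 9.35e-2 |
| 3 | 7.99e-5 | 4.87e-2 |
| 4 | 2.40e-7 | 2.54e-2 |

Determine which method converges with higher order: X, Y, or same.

Method X: p ≈ ln(2.40e-7/7.99e-5)/ln(7.99e-5/2.89e-3) ≈ 1.62.
Method Y: p ≈ ln(2.54e-2/4.87e-2)/ln(4.87e-2/9.35e-2) ≈ 1.00.
Method X has the higher order (≈1.6 vs ≈1.0).

X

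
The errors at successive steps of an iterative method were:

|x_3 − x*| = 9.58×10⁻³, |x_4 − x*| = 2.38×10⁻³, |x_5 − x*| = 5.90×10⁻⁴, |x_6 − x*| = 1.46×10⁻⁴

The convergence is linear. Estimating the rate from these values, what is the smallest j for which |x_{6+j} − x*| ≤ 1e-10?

Rate ρ ≈ |x_6 − x*|/|x_5 − x*| = 1.46×10⁻⁴/5.90×10⁻⁴ = 0.2475.
After j more steps, |x_{6+j} − x*| ≈ 1.46×10⁻⁴·ρ^j; need ρ^j ≤ 1e-10/1.46×10⁻⁴ = 6.84932e-07.
j ≥ ln(6.84932e-07)/ln(0.2475) = -14.1939/-1.39634 = 10.165.
So 11 more iterations are needed.

11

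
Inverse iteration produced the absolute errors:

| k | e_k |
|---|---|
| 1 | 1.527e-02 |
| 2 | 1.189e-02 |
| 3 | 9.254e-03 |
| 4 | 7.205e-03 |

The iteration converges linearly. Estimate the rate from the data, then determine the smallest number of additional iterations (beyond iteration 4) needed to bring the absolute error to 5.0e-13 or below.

Rate ρ ≈ e_4/e_3 = 7.205e-03/9.254e-03 = 0.7786.
After j more steps, e_{4+j} ≈ 7.205e-03·ρ^j; need ρ^j ≤ 5.0e-13/7.205e-03 = 6.93963e-11.
j ≥ ln(6.93963e-11)/ln(0.7786) = -23.3912/-0.25026 = 93.468.
So 94 more iterations are needed.

94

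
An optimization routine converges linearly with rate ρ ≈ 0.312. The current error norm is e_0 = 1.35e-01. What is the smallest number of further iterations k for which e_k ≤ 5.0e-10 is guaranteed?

After k steps, e_k ≈ 1.35e-01·0.312^k.
Need 0.312^k ≤ 5.0e-10/1.35e-01 = 3.7037e-09.
k ≥ ln(3.7037e-09)/ln(0.312) = -19.4139/-1.16475 = 16.668.
Smallest integer k = 17.

17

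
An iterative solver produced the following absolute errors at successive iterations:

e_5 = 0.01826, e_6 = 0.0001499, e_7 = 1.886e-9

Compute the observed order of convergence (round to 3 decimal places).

p ≈ ln(e_7/e_6) / ln(e_6/e_5)
  = ln(1.886e-9/0.0001499) / ln(0.0001499/0.01826)
  = ln(1.25817e-05) / ln(0.0082092)
  = -11.283267 / -4.802500 ≈ 2.349457

2.349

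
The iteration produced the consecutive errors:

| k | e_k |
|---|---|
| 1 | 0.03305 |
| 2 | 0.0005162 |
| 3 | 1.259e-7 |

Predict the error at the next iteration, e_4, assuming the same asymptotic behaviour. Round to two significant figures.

First estimate the order: p ≈ ln(e_3/e_2) / ln(e_2/e_1) = ln(1.259e-7/0.0005162)/ln(0.0005162/0.03305) = ln(0.000243898)/ln(0.0156188) ≈ 2.0000.
Then e_4 ≈ e_3·(e_3/e_2)^p = 1.259e-7·(0.000243898)^2.0000 = 1.259e-7·5.94862e-08 ≈ 7.489e-15.

7.5e-15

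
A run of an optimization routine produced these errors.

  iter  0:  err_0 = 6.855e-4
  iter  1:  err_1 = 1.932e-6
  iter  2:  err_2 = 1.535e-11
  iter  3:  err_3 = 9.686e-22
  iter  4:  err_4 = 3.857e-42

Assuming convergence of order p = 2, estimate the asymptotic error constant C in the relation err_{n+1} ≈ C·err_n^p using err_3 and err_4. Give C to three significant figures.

C ≈ err_4 / err_3^2
  = 3.857e-42 / (9.686e-22)^2
  = 3.857e-42 / 9.38186e-43 ≈ 4.1111

4.11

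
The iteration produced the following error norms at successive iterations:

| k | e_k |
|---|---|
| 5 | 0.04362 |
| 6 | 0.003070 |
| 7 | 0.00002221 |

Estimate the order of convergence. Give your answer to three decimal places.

p ≈ ln(e_7/e_6) / ln(e_6/e_5)
  = ln(0.00002221/0.003070) / ln(0.003070/0.04362)
  = ln(0.00723453) / ln(0.0703806)
  = -4.928890 / -2.653838 ≈ 1.857269

1.857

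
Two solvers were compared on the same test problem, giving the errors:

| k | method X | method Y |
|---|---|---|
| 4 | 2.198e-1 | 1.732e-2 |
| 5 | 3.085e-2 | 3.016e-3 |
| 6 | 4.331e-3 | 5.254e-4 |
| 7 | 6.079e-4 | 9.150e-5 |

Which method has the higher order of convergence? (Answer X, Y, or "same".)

Method X: p ≈ ln(6.079e-4/4.331e-3)/ln(4.331e-3/3.085e-2) ≈ 1.00.
Method Y: p ≈ ln(9.150e-5/5.254e-4)/ln(5.254e-4/3.016e-3) ≈ 1.00.
Both orders ≈ 1.0 — effectively the same.

same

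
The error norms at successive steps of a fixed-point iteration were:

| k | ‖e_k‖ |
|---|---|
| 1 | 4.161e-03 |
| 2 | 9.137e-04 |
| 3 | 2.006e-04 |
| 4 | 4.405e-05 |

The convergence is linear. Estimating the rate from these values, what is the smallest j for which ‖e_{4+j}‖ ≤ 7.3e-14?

Rate ρ ≈ ‖e_4‖/‖e_3‖ = 4.405e-05/2.006e-04 = 0.2196.
After j more steps, ‖e_{4+j}‖ ≈ 4.405e-05·ρ^j; need ρ^j ≤ 7.3e-14/4.405e-05 = 1.65721e-09.
j ≥ ln(1.65721e-09)/ln(0.2196) = -20.2181/-1.51595 = 13.337.
So 14 more iterations are needed.

14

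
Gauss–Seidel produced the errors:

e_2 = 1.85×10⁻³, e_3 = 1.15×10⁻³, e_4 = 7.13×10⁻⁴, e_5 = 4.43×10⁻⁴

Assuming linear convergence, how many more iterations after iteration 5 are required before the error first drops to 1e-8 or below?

Rate ρ ≈ e_5/e_4 = 4.43×10⁻⁴/7.13×10⁻⁴ = 0.6213.
After j more steps, e_{5+j} ≈ 4.43×10⁻⁴·ρ^j; need ρ^j ≤ 1e-8/4.43×10⁻⁴ = 2.25734e-05.
j ≥ ln(2.25734e-05)/ln(0.6213) = -10.6987/-0.47594 = 22.479.
So 23 more iterations are needed.

23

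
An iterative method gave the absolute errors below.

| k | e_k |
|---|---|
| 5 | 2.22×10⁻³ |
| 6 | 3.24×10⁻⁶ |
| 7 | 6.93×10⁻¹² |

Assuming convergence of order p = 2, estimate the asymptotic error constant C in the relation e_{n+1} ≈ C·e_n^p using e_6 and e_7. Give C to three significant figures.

C ≈ e_7 / e_6^2
  = 6.93×10⁻¹² / (3.24×10⁻⁶)^2
  = 6.93×10⁻¹² / 1.04976e-11 ≈ 0.66015

0.660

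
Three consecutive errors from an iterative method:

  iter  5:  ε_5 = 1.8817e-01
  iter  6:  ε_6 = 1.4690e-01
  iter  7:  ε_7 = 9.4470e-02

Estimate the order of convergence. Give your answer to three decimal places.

p ≈ ln(ε_7/ε_6) / ln(ε_6/ε_5)
  = ln(9.4470e-02/1.4690e-01) / ln(1.4690e-01/1.8817e-01)
  = ln(0.643091) / ln(0.780677)
  = -0.441469 / -0.247594 ≈ 1.783036

1.783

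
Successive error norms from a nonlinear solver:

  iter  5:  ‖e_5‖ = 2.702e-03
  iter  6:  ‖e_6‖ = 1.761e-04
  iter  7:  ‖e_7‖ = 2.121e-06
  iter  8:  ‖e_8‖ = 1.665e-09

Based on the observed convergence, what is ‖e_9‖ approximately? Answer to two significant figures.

1.6e-14

First estimate the order: p ≈ ln(‖e_8‖/‖e_7‖) / ln(‖e_7‖/‖e_6‖) = ln(1.665e-09/2.121e-06)/ln(2.121e-06/1.761e-04) = ln(0.000785007)/ln(0.0120443) ≈ 1.6179.
Then ‖e_9‖ ≈ ‖e_8‖·(‖e_8‖/‖e_7‖)^p = 1.665e-09·(0.000785007)^1.6179 = 1.665e-09·9.46708e-06 ≈ 1.576e-14.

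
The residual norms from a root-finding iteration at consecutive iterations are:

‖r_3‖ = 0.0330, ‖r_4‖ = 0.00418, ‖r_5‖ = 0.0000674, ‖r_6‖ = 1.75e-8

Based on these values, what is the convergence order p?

Consecutive ratios: ‖r_6‖/‖r_5‖ = 1.75e-8/0.0000674 = 0.000259644, ‖r_5‖/‖r_4‖ = 0.0000674/0.00418 = 0.0161244.
p ≈ ln(0.000259644)/ln(0.0161244) = -8.2562/-4.1274 ≈ 2.00.
So the convergence is quadratic (order 2).

2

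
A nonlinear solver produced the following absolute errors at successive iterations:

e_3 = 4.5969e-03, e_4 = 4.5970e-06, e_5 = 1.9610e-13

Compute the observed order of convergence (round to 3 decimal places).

p ≈ ln(e_5/e_4) / ln(e_4/e_3)
  = ln(1.9610e-13/4.5970e-06) / ln(4.5970e-06/4.5969e-03)
  = ln(4.26583e-08) / ln(0.00100002)
  = -16.970044 / -6.907735 ≈ 2.456673

2.457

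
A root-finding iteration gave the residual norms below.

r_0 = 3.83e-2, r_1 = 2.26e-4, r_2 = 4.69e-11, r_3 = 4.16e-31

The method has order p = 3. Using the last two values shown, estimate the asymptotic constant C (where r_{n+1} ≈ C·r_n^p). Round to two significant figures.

4.0

C ≈ r_3 / r_2^3
  = 4.16e-31 / (4.69e-11)^3
  = 4.16e-31 / 1.03162e-31 ≈ 4.0325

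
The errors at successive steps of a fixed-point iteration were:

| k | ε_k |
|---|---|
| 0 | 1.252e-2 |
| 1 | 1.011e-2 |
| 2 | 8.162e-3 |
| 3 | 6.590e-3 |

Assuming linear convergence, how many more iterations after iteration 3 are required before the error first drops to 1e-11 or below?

Rate ρ ≈ ε_3/ε_2 = 6.590e-3/8.162e-3 = 0.8074.
After j more steps, ε_{3+j} ≈ 6.590e-3·ρ^j; need ρ^j ≤ 1e-11/6.590e-3 = 1.51745e-09.
j ≥ ln(1.51745e-09)/ln(0.8074) = -20.3062/-0.21394 = 94.915.
So 95 more iterations are needed.

95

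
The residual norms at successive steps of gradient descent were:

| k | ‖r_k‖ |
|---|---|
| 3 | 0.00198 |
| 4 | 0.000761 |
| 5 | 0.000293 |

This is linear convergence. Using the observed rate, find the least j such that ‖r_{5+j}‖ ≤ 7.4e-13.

21

Rate ρ ≈ ‖r_5‖/‖r_4‖ = 0.000293/0.000761 = 0.3850.
After j more steps, ‖r_{5+j}‖ ≈ 0.000293·ρ^j; need ρ^j ≤ 7.4e-13/0.000293 = 2.5256e-09.
j ≥ ln(2.5256e-09)/ln(0.3850) = -19.7968/-0.95451 = 20.740.
So 21 more iterations are needed.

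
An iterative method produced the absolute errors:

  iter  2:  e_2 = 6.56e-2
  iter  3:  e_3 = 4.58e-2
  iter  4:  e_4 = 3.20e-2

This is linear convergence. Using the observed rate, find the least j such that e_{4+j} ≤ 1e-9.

49

Rate ρ ≈ e_4/e_3 = 3.20e-2/4.58e-2 = 0.6987.
After j more steps, e_{4+j} ≈ 3.20e-2·ρ^j; need ρ^j ≤ 1e-9/3.20e-2 = 3.125e-08.
j ≥ ln(3.125e-08)/ln(0.6987) = -17.2812/-0.35853 = 48.200.
So 49 more iterations are needed.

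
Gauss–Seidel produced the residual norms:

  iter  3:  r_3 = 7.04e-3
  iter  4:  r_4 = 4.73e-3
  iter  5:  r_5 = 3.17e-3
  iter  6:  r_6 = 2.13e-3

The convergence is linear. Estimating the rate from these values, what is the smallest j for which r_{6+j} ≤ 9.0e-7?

Rate ρ ≈ r_6/r_5 = 2.13e-3/3.17e-3 = 0.6719.
After j more steps, r_{6+j} ≈ 2.13e-3·ρ^j; need ρ^j ≤ 9.0e-7/2.13e-3 = 0.000422535.
j ≥ ln(0.000422535)/ln(0.6719) = -7.7692/-0.39765 = 19.538.
So 20 more iterations are needed.

20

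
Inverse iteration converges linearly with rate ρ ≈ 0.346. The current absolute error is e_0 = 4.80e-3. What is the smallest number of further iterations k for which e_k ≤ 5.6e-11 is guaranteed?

After k steps, e_k ≈ 4.80e-3·0.346^k.
Need 0.346^k ≤ 5.6e-11/4.80e-3 = 1.16667e-08.
k ≥ ln(1.16667e-08)/ln(0.346) = -18.2665/-1.06132 = 17.211.
Smallest integer k = 18.

18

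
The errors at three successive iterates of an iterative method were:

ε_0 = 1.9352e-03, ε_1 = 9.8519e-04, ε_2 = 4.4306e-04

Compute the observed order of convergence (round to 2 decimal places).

p ≈ ln(ε_2/ε_1) / ln(ε_1/ε_0)
  = ln(4.4306e-04/9.8519e-04) / ln(9.8519e-04/1.9352e-03)
  = ln(0.44972) / ln(0.509089)
  = -0.79913 / -0.67513 ≈ 1.18367

1.18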